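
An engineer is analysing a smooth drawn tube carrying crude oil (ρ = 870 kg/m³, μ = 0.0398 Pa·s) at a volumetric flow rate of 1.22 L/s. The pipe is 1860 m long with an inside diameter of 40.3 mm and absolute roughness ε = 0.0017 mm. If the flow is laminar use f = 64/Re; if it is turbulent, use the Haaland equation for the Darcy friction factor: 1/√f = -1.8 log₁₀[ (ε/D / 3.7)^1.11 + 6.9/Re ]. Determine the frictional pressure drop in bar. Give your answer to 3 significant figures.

ΔP ≈ 14.0 bar

Q = 1.22 L/s = 1.22/1000 = 0.00122 m³/s.
Cross-sectional area A = πD²/4 = π(0.0403)²/4 = 0.001276 m²; mean velocity V = Q/A = 0.00122/0.001276 = 0.9564 m/s.
Reynolds number Re = ρVD/μ = 870 · 0.9564 · 0.0403 / 0.0398 = 842.6.
Re < 2300 → laminar flow, so f = 64/Re = 64/842.6 = 0.07596 (the turbulent correlation is not needed).
Darcy-Weisbach: ΔP = f(L/D)(ρV²/2) = 0.07596·(1860/0.0403)·(870·0.9564²/2) = 0.07596·4.615e+04·397.9 = 1.395e+06 Pa.
ΔP = 1.395e+06 Pa = 14.0 bar.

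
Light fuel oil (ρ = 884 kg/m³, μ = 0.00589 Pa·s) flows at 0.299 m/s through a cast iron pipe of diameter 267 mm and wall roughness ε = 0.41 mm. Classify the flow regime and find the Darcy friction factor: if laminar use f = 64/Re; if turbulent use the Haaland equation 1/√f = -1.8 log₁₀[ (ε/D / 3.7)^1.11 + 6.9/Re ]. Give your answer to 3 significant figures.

f ≈ 0.0316

Re = ρVD/μ = 884·0.299·0.267/0.00589 = 1.198e+04.
Re > 4000 → turbulent. ε/D = 0.00041/0.267 = 0.00154; Haaland: 1/√f = -1.8 log₁₀[0.000176 + 0.000576] = 5.623, so f = 0.03163.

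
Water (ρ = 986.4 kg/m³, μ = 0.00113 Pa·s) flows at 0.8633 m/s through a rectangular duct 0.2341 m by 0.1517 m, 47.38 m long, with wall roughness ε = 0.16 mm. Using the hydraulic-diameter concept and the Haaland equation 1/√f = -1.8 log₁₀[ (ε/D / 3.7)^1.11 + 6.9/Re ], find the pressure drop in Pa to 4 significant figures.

ΔP ≈ 1977 Pa

Hydraulic diameter D_h = 4A/P = 4·(0.2341·0.1517)/(2·(0.2341+0.1517)) = 0.1421/0.7716 = 0.1841 m.
Re = ρVD_h/μ = 986.4·0.8633·0.1841/0.00113 = 1.387e+05.
ε/D_h = 0.00016/0.1841 = 0.000869; Haaland gives 1/√f = -1.8 log₁₀[9.37e-05+4.97e-05] = 6.918, so f = 0.02089.
ΔP = f(L/D_h)(ρV²/2) = 0.02089·47.38/0.1841·367.6 = 1977 Pa.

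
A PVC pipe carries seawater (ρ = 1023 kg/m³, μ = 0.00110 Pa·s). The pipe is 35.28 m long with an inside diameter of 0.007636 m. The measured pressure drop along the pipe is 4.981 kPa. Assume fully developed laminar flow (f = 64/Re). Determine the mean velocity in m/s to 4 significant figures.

For laminar flow, f = 64/Re with Re = ρVD/μ, so Darcy-Weisbach reduces to ΔP = 32μLV/D². Solving for V: V = ΔP·D²/(32μL) = 4981·(0.007636)²/(32·0.0011·35.28) = 0.2339 m/s.
Check: Re = ρVD/μ = 1023·0.2339·0.007636/0.0011 = 1661 < 2300, so the laminar assumption holds.

V ≈ 0.2339 m/s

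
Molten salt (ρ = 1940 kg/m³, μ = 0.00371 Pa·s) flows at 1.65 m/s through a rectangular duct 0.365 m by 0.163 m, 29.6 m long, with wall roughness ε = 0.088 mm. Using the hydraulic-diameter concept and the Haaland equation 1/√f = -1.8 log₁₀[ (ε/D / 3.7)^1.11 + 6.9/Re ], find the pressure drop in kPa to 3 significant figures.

ΔP ≈ 6.27 kPa

Hydraulic diameter D_h = 4A/P = 4·(0.365·0.163)/(2·(0.365+0.163)) = 0.238/1.056 = 0.2254 m.
Re = ρVD_h/μ = 1940·1.65·0.2254/0.00371 = 1.944e+05.
ε/D_h = 8.8e-05/0.2254 = 0.00039; Haaland gives 1/√f = -1.8 log₁₀[3.85e-05+3.55e-05] = 7.435, so f = 0.01809.
ΔP = f(L/D_h)(ρV²/2) = 0.01809·29.6/0.2254·2641 = 6275 Pa.
ΔP = 6.27 kPa.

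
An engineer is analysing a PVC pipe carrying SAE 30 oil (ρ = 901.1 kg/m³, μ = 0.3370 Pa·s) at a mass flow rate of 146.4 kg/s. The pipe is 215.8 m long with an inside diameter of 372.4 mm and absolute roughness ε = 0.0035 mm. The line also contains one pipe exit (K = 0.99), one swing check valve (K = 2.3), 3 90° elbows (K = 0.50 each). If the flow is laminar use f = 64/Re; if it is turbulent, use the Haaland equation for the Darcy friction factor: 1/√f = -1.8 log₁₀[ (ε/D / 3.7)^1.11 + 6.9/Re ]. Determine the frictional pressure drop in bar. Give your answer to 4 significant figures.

A = πD²/4 = π(0.3724)²/4 = 0.1089 m²; mean velocity V = ṁ/(ρA) = 146.4/(901.1 · 0.1089) = 1.492 m/s.
Reynolds number Re = ρVD/μ = 901.1 · 1.492 · 0.3724 / 0.337 = 1485.
Re < 2300 → laminar flow, so f = 64/Re = 64/1485 = 0.04309 (the turbulent correlation is not needed).
Total minor-loss coefficient ΣK = 1·0.99 + 1·2.3 + 3·0.5 = 4.79.
ΔP = [f·L/D + ΣK]·(ρV²/2) = [0.04309·215.8/0.3724 + 4.79]·(901.1·1.492²/2) = [24.97 + 4.79]·1002 = 2.983e+04 Pa.
ΔP = 2.983e+04 Pa = 0.2983 bar.

ΔP ≈ 0.2983 bar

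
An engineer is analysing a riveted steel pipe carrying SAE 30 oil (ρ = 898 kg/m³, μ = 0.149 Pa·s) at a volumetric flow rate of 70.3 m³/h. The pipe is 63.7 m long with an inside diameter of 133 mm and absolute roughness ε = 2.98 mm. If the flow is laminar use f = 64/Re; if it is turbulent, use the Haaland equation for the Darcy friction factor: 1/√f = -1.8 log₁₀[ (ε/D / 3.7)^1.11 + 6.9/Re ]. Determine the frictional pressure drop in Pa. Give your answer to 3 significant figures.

Q = 70.3 m³/h = 70.3/3600 = 0.01953 m³/s.
Cross-sectional area A = πD²/4 = π(0.133)²/4 = 0.01389 m²; mean velocity V = Q/A = 0.01953/0.01389 = 1.406 m/s.
Reynolds number Re = ρVD/μ = 898 · 1.406 · 0.133 / 0.149 = 1127.
Re < 2300 → laminar flow, so f = 64/Re = 64/1127 = 0.0568 (the turbulent correlation is not needed).
Darcy-Weisbach: ΔP = f(L/D)(ρV²/2) = 0.0568·(63.7/0.133)·(898·1.406²/2) = 0.0568·478.9·887.1 = 2.413e+04 Pa.

ΔP ≈ 24100 Pa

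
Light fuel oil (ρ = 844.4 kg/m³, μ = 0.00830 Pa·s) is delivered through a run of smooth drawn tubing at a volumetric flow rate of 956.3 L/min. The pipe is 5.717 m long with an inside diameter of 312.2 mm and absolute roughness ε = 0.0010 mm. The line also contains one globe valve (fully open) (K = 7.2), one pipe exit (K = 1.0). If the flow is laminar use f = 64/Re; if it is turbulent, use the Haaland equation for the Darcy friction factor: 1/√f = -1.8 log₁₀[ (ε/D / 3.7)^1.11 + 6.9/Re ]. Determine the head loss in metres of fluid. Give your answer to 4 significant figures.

h_f ≈ 0.01952 m

Q = 956.3 L/min = 956.3/60000 = 0.01594 m³/s.
Cross-sectional area A = πD²/4 = π(0.3122)²/4 = 0.07655 m²; mean velocity V = Q/A = 0.01594/0.07655 = 0.2082 m/s.
Reynolds number Re = ρVD/μ = 844.4 · 0.2082 · 0.3122 / 0.0083 = 6613.
Re > 4000 → turbulent. Relative roughness ε/D = 1e-06/0.3122 = 3.2e-06. Haaland: 1/√f = -1.8 log₁₀[(3.2e-06/3.7)^1.11 + 6.9/6613] = -1.8 log₁₀[1.86e-07 + 0.00104] = 5.367, so f = 0.03472.
Total minor-loss coefficient ΣK = 1·7.2 + 1·1 = 8.2.
ΔP = [f·L/D + ΣK]·(ρV²/2) = [0.03472·5.717/0.3122 + 8.2]·(844.4·0.2082²/2) = [0.6358 + 8.2]·18.3 = 161.7 Pa.
Head loss h_f = ΔP/(ρg) = 161.7/(844.4·9.81) = 0.01952 m.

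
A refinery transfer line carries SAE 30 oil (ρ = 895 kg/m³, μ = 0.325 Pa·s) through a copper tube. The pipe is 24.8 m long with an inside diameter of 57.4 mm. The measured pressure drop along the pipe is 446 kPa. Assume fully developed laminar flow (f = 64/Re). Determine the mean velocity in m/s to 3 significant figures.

V ≈ 5.70 m/s

For laminar flow, f = 64/Re with Re = ρVD/μ, so Darcy-Weisbach reduces to ΔP = 32μLV/D². Solving for V: V = ΔP·D²/(32μL) = 4.46e+05·(0.0574)²/(32·0.325·24.8) = 5.697 m/s.
Check: Re = ρVD/μ = 895·5.697·0.0574/0.325 = 900.6 < 2300, so the laminar assumption holds.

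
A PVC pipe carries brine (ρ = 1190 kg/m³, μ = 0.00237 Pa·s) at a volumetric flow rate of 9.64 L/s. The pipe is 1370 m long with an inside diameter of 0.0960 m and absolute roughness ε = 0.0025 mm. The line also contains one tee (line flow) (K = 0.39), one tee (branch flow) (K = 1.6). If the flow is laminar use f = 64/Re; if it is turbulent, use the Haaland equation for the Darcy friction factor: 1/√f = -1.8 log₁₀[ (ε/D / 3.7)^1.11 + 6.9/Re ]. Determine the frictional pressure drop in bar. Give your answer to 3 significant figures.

ΔP ≈ 2.98 bar

Q = 9.64 L/s = 9.64/1000 = 0.00964 m³/s.
Cross-sectional area A = πD²/4 = π(0.096)²/4 = 0.007238 m²; mean velocity V = Q/A = 0.00964/0.007238 = 1.332 m/s.
Reynolds number Re = ρVD/μ = 1190 · 1.332 · 0.096 / 0.00237 = 6.42e+04.
Re > 4000 → turbulent. Relative roughness ε/D = 2.5e-06/0.096 = 2.6e-05. Haaland: 1/√f = -1.8 log₁₀[(2.6e-05/3.7)^1.11 + 6.9/6.42e+04] = -1.8 log₁₀[1.91e-06 + 0.000107] = 7.13, so f = 0.01967.
Total minor-loss coefficient ΣK = 1·0.39 + 1·1.6 = 1.99.
ΔP = [f·L/D + ΣK]·(ρV²/2) = [0.01967·1370/0.096 + 1.99]·(1190·1.332²/2) = [280.7 + 1.99]·1055 = 2.984e+05 Pa.
ΔP = 2.984e+05 Pa = 2.98 bar.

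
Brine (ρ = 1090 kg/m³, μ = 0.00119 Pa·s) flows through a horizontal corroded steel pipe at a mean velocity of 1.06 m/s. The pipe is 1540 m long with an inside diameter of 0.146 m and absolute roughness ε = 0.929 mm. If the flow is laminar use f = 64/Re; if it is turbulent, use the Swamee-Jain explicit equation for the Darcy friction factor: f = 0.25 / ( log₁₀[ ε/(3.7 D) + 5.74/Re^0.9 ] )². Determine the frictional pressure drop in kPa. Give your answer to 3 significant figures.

ΔP ≈ 216 kPa

Reynolds number Re = ρVD/μ = 1090 · 1.06 · 0.146 / 0.00119 = 1.418e+05.
Re > 4000 → turbulent. Relative roughness ε/D = 0.000929/0.146 = 0.00636. Swamee-Jain: f = 0.25/(log₁₀[0.00636/3.7 + 5.74/1.418e+05^0.9])² = 0.25/(log₁₀[0.00172 + 0.000133])² = 0.25/(-2.732)² = 0.03349.
Darcy-Weisbach: ΔP = f(L/D)(ρV²/2) = 0.03349·(1540/0.146)·(1090·1.06²/2) = 0.03349·1.055e+04·612.4 = 2.163e+05 Pa.
ΔP = 2.163e+05 Pa = 216 kPa.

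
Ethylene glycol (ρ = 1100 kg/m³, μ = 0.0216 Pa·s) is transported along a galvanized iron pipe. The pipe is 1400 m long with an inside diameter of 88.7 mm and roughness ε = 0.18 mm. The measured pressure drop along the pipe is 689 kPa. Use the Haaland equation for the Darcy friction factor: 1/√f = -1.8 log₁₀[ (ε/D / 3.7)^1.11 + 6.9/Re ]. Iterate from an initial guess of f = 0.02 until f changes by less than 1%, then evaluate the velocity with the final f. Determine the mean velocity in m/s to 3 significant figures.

V ≈ 1.47 m/s

Rearranging Darcy-Weisbach: V = √(2·ΔP·D/(f·L·ρ)). With ε/D = 0.00018/0.0887 = 0.00203, iterate starting from f = 0.02:
  f = 0.02 → V = √(2·6.89e+05·0.0887/(0.02·1400·1100)) = 1.992 m/s; Re = ρVD/μ = 8999; f → 0.03436
  f = 0.03436 → V = 1.52 m/s; Re = 6865; f → 0.03658
  f = 0.03658 → V = 1.473 m/s; Re = 6654; f → 0.03686
Converged (Δf/f < 1%). With the final f = 0.03686: V = √(2·6.89e+05·0.0887/(0.03686·1400·1100)) = 1.467 m/s.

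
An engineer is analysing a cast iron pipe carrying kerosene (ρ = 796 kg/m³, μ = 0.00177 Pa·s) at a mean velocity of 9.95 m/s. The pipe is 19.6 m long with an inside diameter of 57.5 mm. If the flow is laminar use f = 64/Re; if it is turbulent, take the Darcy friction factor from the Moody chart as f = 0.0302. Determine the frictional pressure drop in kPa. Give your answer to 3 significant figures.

Reynolds number Re = ρVD/μ = 796 · 9.95 · 0.0575 / 0.00177 = 2.573e+05.
Re > 4000 → turbulent; use the Moody-chart value f = 0.0302.
Darcy-Weisbach: ΔP = f(L/D)(ρV²/2) = 0.0302·(19.6/0.0575)·(796·9.95²/2) = 0.0302·340.9·3.94e+04 = 4.056e+05 Pa.
ΔP = 4.056e+05 Pa = 406 kPa.

ΔP ≈ 406 kPa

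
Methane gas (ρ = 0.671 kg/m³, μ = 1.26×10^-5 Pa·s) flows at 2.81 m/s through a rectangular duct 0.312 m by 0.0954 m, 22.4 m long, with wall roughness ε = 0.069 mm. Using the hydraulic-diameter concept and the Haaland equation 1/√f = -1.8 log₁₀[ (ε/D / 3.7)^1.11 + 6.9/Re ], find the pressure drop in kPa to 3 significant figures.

Hydraulic diameter D_h = 4A/P = 4·(0.312·0.0954)/(2·(0.312+0.0954)) = 0.1191/0.8148 = 0.1461 m.
Re = ρVD_h/μ = 0.671·2.81·0.1461/1.26e-05 = 2.187e+04.
ε/D_h = 6.9e-05/0.1461 = 0.000472; Haaland gives 1/√f = -1.8 log₁₀[4.76e-05+0.000316] = 6.192, so f = 0.02608.
ΔP = f(L/D_h)(ρV²/2) = 0.02608·22.4/0.1461·2.649 = 10.59 Pa.
ΔP = 0.0106 kPa.

ΔP ≈ 0.0106 kPa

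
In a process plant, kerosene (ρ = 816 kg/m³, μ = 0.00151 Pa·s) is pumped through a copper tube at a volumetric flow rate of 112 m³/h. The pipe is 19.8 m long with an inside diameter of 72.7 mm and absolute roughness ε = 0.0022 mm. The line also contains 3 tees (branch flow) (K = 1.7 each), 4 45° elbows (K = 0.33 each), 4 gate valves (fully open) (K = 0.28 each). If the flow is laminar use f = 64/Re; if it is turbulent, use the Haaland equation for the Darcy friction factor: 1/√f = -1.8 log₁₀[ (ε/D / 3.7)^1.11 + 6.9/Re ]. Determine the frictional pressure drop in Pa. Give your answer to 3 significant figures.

Q = 112 m³/h = 112/3600 = 0.03111 m³/s.
Cross-sectional area A = πD²/4 = π(0.0727)²/4 = 0.004151 m²; mean velocity V = Q/A = 0.03111/0.004151 = 7.495 m/s.
Reynolds number Re = ρVD/μ = 816 · 7.495 · 0.0727 / 0.00151 = 2.944e+05.
Re > 4000 → turbulent. Relative roughness ε/D = 2.2e-06/0.0727 = 3.03e-05. Haaland: 1/√f = -1.8 log₁₀[(3.03e-05/3.7)^1.11 + 6.9/2.944e+05] = -1.8 log₁₀[2.25e-06 + 2.34e-05] = 8.262, so f = 0.01465.
Total minor-loss coefficient ΣK = 3·1.7 + 4·0.33 + 4·0.28 = 7.54.
ΔP = [f·L/D + ΣK]·(ρV²/2) = [0.01465·19.8/0.0727 + 7.54]·(816·7.495²/2) = [3.989 + 7.54]·2.292e+04 = 2.642e+05 Pa.

ΔP ≈ 264000 Pa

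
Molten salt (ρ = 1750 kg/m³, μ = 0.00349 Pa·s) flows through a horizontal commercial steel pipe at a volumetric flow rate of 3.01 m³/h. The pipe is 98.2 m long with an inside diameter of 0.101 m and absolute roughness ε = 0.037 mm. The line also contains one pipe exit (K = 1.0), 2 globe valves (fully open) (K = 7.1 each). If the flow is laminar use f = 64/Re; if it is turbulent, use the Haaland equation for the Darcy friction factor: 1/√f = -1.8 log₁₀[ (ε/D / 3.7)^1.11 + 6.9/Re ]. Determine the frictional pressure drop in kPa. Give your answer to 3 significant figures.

Q = 3.01 m³/h = 3.01/3600 = 0.0008361 m³/s.
Cross-sectional area A = πD²/4 = π(0.101)²/4 = 0.008012 m²; mean velocity V = Q/A = 0.0008361/0.008012 = 0.1044 m/s.
Reynolds number Re = ρVD/μ = 1750 · 0.1044 · 0.101 / 0.00349 = 5285.
Re > 4000 → turbulent. Relative roughness ε/D = 3.7e-05/0.101 = 0.000366. Haaland: 1/√f = -1.8 log₁₀[(0.000366/3.7)^1.11 + 6.9/5285] = -1.8 log₁₀[3.59e-05 + 0.00131] = 5.17, so f = 0.03741.
Total minor-loss coefficient ΣK = 1·1 + 2·7.1 = 15.2.
ΔP = [f·L/D + ΣK]·(ρV²/2) = [0.03741·98.2/0.101 + 15.2]·(1750·0.1044²/2) = [36.37 + 15.2]·9.53 = 491.4 Pa.
ΔP = 491.4 Pa = 0.491 kPa.

ΔP ≈ 0.491 kPa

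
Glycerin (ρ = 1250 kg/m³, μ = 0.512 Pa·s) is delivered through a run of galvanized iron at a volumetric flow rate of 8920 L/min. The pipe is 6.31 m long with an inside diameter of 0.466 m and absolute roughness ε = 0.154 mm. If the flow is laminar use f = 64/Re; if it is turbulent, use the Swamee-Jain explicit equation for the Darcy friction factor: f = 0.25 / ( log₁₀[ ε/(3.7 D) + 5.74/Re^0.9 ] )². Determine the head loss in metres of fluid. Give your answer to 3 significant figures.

h_f ≈ 0.0338 m

Q = 8920 L/min = 8920/60000 = 0.1487 m³/s.
Cross-sectional area A = πD²/4 = π(0.466)²/4 = 0.1706 m²; mean velocity V = Q/A = 0.1487/0.1706 = 0.8717 m/s.
Reynolds number Re = ρVD/μ = 1250 · 0.8717 · 0.466 / 0.512 = 991.7.
Re < 2300 → laminar flow, so f = 64/Re = 64/991.7 = 0.06454 (the turbulent correlation is not needed).
Darcy-Weisbach: ΔP = f(L/D)(ρV²/2) = 0.06454·(6.31/0.466)·(1250·0.8717²/2) = 0.06454·13.54·474.9 = 415 Pa.
Head loss h_f = ΔP/(ρg) = 415/(1250·9.81) = 0.0338 m.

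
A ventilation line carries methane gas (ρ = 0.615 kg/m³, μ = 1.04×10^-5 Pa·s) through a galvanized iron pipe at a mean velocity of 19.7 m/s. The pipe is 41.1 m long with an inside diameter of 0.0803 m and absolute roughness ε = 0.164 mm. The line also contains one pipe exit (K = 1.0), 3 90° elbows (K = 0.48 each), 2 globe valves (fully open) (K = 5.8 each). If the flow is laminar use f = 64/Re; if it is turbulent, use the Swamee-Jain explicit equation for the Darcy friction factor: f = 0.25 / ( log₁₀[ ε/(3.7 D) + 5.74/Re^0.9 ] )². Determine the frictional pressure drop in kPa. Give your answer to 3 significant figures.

Reynolds number Re = ρVD/μ = 0.615 · 19.7 · 0.0803 / 1.04e-05 = 9.355e+04.
Re > 4000 → turbulent. Relative roughness ε/D = 0.000164/0.0803 = 0.00204. Swamee-Jain: f = 0.25/(log₁₀[0.00204/3.7 + 5.74/9.355e+04^0.9])² = 0.25/(log₁₀[0.000552 + 0.000193])² = 0.25/(-3.128)² = 0.02555.
Total minor-loss coefficient ΣK = 1·1 + 3·0.48 + 2·5.8 = 14.
ΔP = [f·L/D + ΣK]·(ρV²/2) = [0.02555·41.1/0.0803 + 14]·(0.615·19.7²/2) = [13.08 + 14]·119.3 = 3236 Pa.
ΔP = 3236 Pa = 3.24 kPa.

ΔP ≈ 3.24 kPa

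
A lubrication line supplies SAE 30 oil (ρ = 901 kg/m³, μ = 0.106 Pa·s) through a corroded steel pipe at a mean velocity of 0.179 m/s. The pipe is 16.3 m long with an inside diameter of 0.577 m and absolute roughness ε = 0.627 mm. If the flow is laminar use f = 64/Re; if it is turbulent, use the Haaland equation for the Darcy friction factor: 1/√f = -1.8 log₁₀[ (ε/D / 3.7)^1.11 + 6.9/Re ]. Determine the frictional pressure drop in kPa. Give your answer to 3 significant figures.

Reynolds number Re = ρVD/μ = 901 · 0.179 · 0.577 / 0.106 = 877.9.
Re < 2300 → laminar flow, so f = 64/Re = 64/877.9 = 0.0729 (the turbulent correlation is not needed).
Darcy-Weisbach: ΔP = f(L/D)(ρV²/2) = 0.0729·(16.3/0.577)·(901·0.179²/2) = 0.0729·28.25·14.43 = 29.73 Pa.
ΔP = 29.73 Pa = 0.0297 kPa.

ΔP ≈ 0.0297 kPa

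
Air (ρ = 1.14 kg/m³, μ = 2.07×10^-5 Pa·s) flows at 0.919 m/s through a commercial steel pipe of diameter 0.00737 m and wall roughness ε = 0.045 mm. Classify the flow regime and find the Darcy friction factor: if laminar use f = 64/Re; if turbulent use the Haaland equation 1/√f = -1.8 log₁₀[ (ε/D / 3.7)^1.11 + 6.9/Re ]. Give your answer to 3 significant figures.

f ≈ 0.172

Re = ρVD/μ = 1.14·0.919·0.00737/2.07e-05 = 373.
Re < 2300 → laminar, so f = 64/Re = 0.1716 (roughness is irrelevant in laminar flow).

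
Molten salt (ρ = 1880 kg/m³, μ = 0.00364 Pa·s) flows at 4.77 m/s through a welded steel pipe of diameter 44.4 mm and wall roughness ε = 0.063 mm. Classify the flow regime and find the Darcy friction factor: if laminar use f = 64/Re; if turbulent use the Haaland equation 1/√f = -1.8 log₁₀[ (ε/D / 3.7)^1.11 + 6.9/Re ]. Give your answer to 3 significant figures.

f ≈ 0.0232

Re = ρVD/μ = 1880·4.77·0.0444/0.00364 = 1.094e+05.
Re > 4000 → turbulent. ε/D = 6.3e-05/0.0444 = 0.00142; Haaland: 1/√f = -1.8 log₁₀[0.000161 + 6.31e-05] = 6.568, so f = 0.02318.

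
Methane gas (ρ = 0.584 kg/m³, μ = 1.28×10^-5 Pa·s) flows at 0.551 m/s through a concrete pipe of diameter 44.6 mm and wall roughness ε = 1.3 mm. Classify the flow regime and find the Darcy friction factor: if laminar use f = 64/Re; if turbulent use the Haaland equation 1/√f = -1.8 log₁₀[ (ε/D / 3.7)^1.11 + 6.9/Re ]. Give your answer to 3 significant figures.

Re = ρVD/μ = 0.584·0.551·0.0446/1.28e-05 = 1121.
Re < 2300 → laminar, so f = 64/Re = 0.05708 (roughness is irrelevant in laminar flow).

f ≈ 0.0571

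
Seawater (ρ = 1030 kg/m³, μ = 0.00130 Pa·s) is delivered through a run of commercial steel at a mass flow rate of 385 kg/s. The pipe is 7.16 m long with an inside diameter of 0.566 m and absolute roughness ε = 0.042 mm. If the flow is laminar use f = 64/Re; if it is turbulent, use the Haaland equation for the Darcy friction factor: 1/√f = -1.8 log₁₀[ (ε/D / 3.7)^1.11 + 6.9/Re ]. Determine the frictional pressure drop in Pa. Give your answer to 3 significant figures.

A = πD²/4 = π(0.566)²/4 = 0.2516 m²; mean velocity V = ṁ/(ρA) = 385/(1030 · 0.2516) = 1.486 m/s.
Reynolds number Re = ρVD/μ = 1030 · 1.486 · 0.566 / 0.0013 = 6.662e+05.
Re > 4000 → turbulent. Relative roughness ε/D = 4.2e-05/0.566 = 7.42e-05. Haaland: 1/√f = -1.8 log₁₀[(7.42e-05/3.7)^1.11 + 6.9/6.662e+05] = -1.8 log₁₀[6.1e-06 + 1.04e-05] = 8.61, so f = 0.01349.
Darcy-Weisbach: ΔP = f(L/D)(ρV²/2) = 0.01349·(7.16/0.566)·(1030·1.486²/2) = 0.01349·12.65·1137 = 193.9 Pa.

ΔP ≈ 194 Pa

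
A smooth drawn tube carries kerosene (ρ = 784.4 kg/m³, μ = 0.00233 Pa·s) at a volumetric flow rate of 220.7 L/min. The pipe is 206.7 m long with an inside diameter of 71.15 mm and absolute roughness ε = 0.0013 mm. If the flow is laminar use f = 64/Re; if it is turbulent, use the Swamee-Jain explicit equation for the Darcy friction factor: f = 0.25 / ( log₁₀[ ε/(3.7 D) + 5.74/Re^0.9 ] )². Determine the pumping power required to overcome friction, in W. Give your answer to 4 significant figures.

Q = 220.7 L/min = 220.7/60000 = 0.003678 m³/s.
Cross-sectional area A = πD²/4 = π(0.07115)²/4 = 0.003976 m²; mean velocity V = Q/A = 0.003678/0.003976 = 0.9251 m/s.
Reynolds number Re = ρVD/μ = 784.4 · 0.9251 · 0.07115 / 0.00233 = 2.216e+04.
Re > 4000 → turbulent. Relative roughness ε/D = 1.3e-06/0.07115 = 1.83e-05. Swamee-Jain: f = 0.25/(log₁₀[1.83e-05/3.7 + 5.74/2.216e+04^0.9])² = 0.25/(log₁₀[4.94e-06 + 0.000705])² = 0.25/(-3.149)² = 0.02521.
Darcy-Weisbach: ΔP = f(L/D)(ρV²/2) = 0.02521·(206.7/0.07115)·(784.4·0.9251²/2) = 0.02521·2905·335.7 = 2.459e+04 Pa.
Pumping power P = QΔP = 0.003678·2.459e+04 = 90.432 W = 90.43 W.

P ≈ 90.43 W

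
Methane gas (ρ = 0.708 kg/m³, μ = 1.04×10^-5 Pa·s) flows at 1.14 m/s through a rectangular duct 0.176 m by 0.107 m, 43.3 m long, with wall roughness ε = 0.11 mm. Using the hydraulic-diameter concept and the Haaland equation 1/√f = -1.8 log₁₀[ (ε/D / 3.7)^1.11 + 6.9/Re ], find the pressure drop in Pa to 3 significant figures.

ΔP ≈ 4.74 Pa

Hydraulic diameter D_h = 4A/P = 4·(0.176·0.107)/(2·(0.176+0.107)) = 0.07533/0.566 = 0.1331 m.
Re = ρVD_h/μ = 0.708·1.14·0.1331/1.04e-05 = 1.033e+04.
ε/D_h = 0.00011/0.1331 = 0.000827; Haaland gives 1/√f = -1.8 log₁₀[8.86e-05+0.000668] = 5.618, so f = 0.03168.
ΔP = f(L/D_h)(ρV²/2) = 0.03168·43.3/0.1331·0.4601 = 4.742 Pa.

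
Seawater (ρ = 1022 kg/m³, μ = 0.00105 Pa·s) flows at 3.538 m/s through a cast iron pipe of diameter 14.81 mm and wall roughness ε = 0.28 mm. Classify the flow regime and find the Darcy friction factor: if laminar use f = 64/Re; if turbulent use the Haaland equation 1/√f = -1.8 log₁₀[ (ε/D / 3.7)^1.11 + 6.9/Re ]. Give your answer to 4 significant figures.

Re = ρVD/μ = 1022·3.538·0.01481/0.00105 = 5.1e+04.
Re > 4000 → turbulent. ε/D = 0.00028/0.01481 = 0.0189; Haaland: 1/√f = -1.8 log₁₀[0.00286 + 0.000135] = 4.542, so f = 0.04846.

f ≈ 0.04846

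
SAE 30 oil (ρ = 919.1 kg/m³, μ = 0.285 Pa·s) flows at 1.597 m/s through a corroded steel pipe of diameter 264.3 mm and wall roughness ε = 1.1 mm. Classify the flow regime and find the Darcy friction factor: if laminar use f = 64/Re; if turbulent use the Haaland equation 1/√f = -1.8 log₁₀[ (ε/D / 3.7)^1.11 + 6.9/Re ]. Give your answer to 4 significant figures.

f ≈ 0.04702

Re = ρVD/μ = 919.1·1.597·0.2643/0.285 = 1361.
Re < 2300 → laminar, so f = 64/Re = 0.04702 (roughness is irrelevant in laminar flow).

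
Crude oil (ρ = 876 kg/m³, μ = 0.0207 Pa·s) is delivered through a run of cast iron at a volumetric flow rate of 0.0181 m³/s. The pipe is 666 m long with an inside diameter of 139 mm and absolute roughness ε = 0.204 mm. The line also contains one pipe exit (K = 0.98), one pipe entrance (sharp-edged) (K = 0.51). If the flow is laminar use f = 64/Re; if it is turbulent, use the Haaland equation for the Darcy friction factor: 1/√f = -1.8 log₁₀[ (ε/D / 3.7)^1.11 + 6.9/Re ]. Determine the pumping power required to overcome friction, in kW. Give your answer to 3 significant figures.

Cross-sectional area A = πD²/4 = π(0.139)²/4 = 0.01517 m²; mean velocity V = Q/A = 0.0181/0.01517 = 1.193 m/s.
Reynolds number Re = ρVD/μ = 876 · 1.193 · 0.139 / 0.0207 = 7016.
Re > 4000 → turbulent. Relative roughness ε/D = 0.000204/0.139 = 0.00147. Haaland: 1/√f = -1.8 log₁₀[(0.00147/3.7)^1.11 + 6.9/7016] = -1.8 log₁₀[0.000168 + 0.000983] = 5.29, so f = 0.03573.
Total minor-loss coefficient ΣK = 1·0.98 + 1·0.51 = 1.49.
ΔP = [f·L/D + ΣK]·(ρV²/2) = [0.03573·666/0.139 + 1.49]·(876·1.193²/2) = [171.2 + 1.49]·623.1 = 1.076e+05 Pa.
Pumping power P = QΔP = 0.0181·1.076e+05 = 1948 W = 1.95 kW.

P ≈ 1.95 kW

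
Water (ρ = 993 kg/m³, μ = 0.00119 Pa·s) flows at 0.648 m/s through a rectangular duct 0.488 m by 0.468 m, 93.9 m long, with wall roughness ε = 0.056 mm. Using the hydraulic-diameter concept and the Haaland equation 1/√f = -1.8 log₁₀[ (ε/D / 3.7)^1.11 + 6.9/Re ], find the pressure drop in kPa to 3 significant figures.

Hydraulic diameter D_h = 4A/P = 4·(0.488·0.468)/(2·(0.488+0.468)) = 0.9135/1.912 = 0.4778 m.
Re = ρVD_h/μ = 993·0.648·0.4778/0.00119 = 2.584e+05.
ε/D_h = 5.6e-05/0.4778 = 0.000117; Haaland gives 1/√f = -1.8 log₁₀[1.01e-05+2.67e-05] = 7.981, so f = 0.0157.
ΔP = f(L/D_h)(ρV²/2) = 0.0157·93.9/0.4778·208.5 = 643.3 Pa.
ΔP = 0.643 kPa.

ΔP ≈ 0.643 kPa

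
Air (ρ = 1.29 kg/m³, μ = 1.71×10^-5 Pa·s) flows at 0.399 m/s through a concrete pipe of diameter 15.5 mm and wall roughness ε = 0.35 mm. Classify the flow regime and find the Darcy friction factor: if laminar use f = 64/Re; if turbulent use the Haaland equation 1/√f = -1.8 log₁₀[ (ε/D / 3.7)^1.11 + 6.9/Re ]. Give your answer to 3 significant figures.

f ≈ 0.137

Re = ρVD/μ = 1.29·0.399·0.0155/1.71e-05 = 466.5.
Re < 2300 → laminar, so f = 64/Re = 0.1372 (roughness is irrelevant in laminar flow).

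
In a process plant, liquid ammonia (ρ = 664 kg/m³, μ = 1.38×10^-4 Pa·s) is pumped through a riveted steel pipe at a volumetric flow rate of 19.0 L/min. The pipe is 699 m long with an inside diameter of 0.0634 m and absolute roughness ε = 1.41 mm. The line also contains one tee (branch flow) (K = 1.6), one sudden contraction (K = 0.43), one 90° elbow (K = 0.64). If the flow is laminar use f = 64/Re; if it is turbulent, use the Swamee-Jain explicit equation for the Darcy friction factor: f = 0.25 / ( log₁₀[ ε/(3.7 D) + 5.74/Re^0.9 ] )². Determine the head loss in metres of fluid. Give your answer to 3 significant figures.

Q = 19.0 L/min = 19.0/60000 = 0.0003167 m³/s.
Cross-sectional area A = πD²/4 = π(0.0634)²/4 = 0.003157 m²; mean velocity V = Q/A = 0.0003167/0.003157 = 0.1003 m/s.
Reynolds number Re = ρVD/μ = 664 · 0.1003 · 0.0634 / 0.000138 = 3.06e+04.
Re > 4000 → turbulent. Relative roughness ε/D = 0.00141/0.0634 = 0.0222. Swamee-Jain: f = 0.25/(log₁₀[0.0222/3.7 + 5.74/3.06e+04^0.9])² = 0.25/(log₁₀[0.00601 + 0.000527])² = 0.25/(-2.185)² = 0.05238.
Total minor-loss coefficient ΣK = 1·1.6 + 1·0.43 + 1·0.64 = 2.67.
ΔP = [f·L/D + ΣK]·(ρV²/2) = [0.05238·699/0.0634 + 2.67]·(664·0.1003²/2) = [577.6 + 2.67]·3.34 = 1938 Pa.
Head loss h_f = ΔP/(ρg) = 1938/(664·9.81) = 0.298 m.

h_f ≈ 0.298 m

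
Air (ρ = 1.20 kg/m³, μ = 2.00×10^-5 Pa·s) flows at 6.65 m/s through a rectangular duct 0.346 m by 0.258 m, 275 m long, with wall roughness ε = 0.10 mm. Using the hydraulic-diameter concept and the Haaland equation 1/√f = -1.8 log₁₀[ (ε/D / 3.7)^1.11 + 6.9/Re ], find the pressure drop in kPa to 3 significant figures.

ΔP ≈ 0.467 kPa

Hydraulic diameter D_h = 4A/P = 4·(0.346·0.258)/(2·(0.346+0.258)) = 0.3571/1.208 = 0.2956 m.
Re = ρVD_h/μ = 1.2·6.65·0.2956/2e-05 = 1.179e+05.
ε/D_h = 0.0001/0.2956 = 0.000338; Haaland gives 1/√f = -1.8 log₁₀[3.29e-05+5.85e-05] = 7.27, so f = 0.01892.
ΔP = f(L/D_h)(ρV²/2) = 0.01892·275/0.2956·26.53 = 467 Pa.
ΔP = 0.467 kPa.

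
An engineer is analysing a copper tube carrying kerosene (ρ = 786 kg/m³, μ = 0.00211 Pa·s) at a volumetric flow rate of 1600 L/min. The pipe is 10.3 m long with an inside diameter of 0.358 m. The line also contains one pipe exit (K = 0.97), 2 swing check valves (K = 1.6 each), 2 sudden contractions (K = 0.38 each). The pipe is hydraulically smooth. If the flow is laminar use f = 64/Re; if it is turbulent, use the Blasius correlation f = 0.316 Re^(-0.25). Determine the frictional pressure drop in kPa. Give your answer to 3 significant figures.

Q = 1600 L/min = 1600/60000 = 0.02667 m³/s.
Cross-sectional area A = πD²/4 = π(0.358)²/4 = 0.1007 m²; mean velocity V = Q/A = 0.02667/0.1007 = 0.2649 m/s.
Reynolds number Re = ρVD/μ = 786 · 0.2649 · 0.358 / 0.00211 = 3.533e+04.
Re > 4000 → turbulent. Smooth-pipe (Blasius): f = 0.316 Re^(-0.25) = 0.316/(3.533e+04)^0.25 = 0.02305.
Total minor-loss coefficient ΣK = 1·0.97 + 2·1.6 + 2·0.38 = 4.93.
ΔP = [f·L/D + ΣK]·(ρV²/2) = [0.02305·10.3/0.358 + 4.93]·(786·0.2649²/2) = [0.6631 + 4.93]·27.58 = 154.3 Pa.
ΔP = 154.3 Pa = 0.154 kPa.

ΔP ≈ 0.154 kPa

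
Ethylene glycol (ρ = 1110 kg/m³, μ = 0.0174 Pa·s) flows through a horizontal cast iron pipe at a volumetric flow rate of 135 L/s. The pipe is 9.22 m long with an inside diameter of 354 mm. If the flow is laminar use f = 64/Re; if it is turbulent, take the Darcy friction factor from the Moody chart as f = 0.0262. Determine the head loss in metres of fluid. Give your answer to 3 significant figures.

h_f ≈ 0.0654 m

Q = 135 L/s = 135/1000 = 0.135 m³/s.
Cross-sectional area A = πD²/4 = π(0.354)²/4 = 0.09842 m²; mean velocity V = Q/A = 0.135/0.09842 = 1.372 m/s.
Reynolds number Re = ρVD/μ = 1110 · 1.372 · 0.354 / 0.0174 = 3.098e+04.
Re > 4000 → turbulent; use the Moody-chart value f = 0.0262.
Darcy-Weisbach: ΔP = f(L/D)(ρV²/2) = 0.0262·(9.22/0.354)·(1110·1.372²/2) = 0.0262·26.05·1044 = 712.5 Pa.
Head loss h_f = ΔP/(ρg) = 712.5/(1110·9.81) = 0.0654 m.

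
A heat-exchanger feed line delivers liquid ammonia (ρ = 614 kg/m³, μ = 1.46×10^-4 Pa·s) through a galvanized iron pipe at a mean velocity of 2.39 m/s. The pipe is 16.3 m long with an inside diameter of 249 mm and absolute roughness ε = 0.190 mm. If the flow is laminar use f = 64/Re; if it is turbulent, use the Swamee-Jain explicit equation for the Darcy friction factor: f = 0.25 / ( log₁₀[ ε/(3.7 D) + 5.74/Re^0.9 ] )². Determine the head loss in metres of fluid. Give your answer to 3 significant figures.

h_f ≈ 0.355 m

Reynolds number Re = ρVD/μ = 614 · 2.39 · 0.249 / 0.000146 = 2.503e+06.
Re > 4000 → turbulent. Relative roughness ε/D = 0.00019/0.249 = 0.000763. Swamee-Jain: f = 0.25/(log₁₀[0.000763/3.7 + 5.74/2.503e+06^0.9])² = 0.25/(log₁₀[0.000206 + 1e-05])² = 0.25/(-3.665)² = 0.01861.
Darcy-Weisbach: ΔP = f(L/D)(ρV²/2) = 0.01861·(16.3/0.249)·(614·2.39²/2) = 0.01861·65.46·1754 = 2136 Pa.
Head loss h_f = ΔP/(ρg) = 2136/(614·9.81) = 0.355 m.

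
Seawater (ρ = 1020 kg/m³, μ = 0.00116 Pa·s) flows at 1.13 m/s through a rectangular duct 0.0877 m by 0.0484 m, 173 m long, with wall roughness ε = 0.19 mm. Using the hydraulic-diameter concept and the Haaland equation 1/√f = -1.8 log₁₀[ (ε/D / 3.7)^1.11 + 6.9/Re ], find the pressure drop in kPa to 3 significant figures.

Hydraulic diameter D_h = 4A/P = 4·(0.0877·0.0484)/(2·(0.0877+0.0484)) = 0.01698/0.2722 = 0.06238 m.
Re = ρVD_h/μ = 1020·1.13·0.06238/0.00116 = 6.198e+04.
ε/D_h = 0.00019/0.06238 = 0.00305; Haaland gives 1/√f = -1.8 log₁₀[0.000377+0.000111] = 5.96, so f = 0.02815.
ΔP = f(L/D_h)(ρV²/2) = 0.02815·173/0.06238·651.2 = 5.084e+04 Pa.
ΔP = 50.8 kPa.

ΔP ≈ 50.8 kPa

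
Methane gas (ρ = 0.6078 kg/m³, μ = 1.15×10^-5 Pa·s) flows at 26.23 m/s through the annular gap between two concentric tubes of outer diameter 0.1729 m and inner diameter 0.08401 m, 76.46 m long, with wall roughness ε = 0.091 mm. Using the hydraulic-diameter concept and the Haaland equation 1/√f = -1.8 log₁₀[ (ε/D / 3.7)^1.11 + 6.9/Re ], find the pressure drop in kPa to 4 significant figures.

ΔP ≈ 3.898 kPa

Hydraulic diameter D_h = 4A/P = D_o - D_i = 0.1729 - 0.08401 = 0.08889 m.
Re = ρVD_h/μ = 0.6078·26.23·0.08889/1.15e-05 = 1.232e+05.
ε/D_h = 9.1e-05/0.08889 = 0.00102; Haaland gives 1/√f = -1.8 log₁₀[0.000112+5.6e-05] = 6.793, so f = 0.02167.
ΔP = f(L/D_h)(ρV²/2) = 0.02167·76.46/0.08889·209.1 = 3898 Pa.
ΔP = 3.898 kPa.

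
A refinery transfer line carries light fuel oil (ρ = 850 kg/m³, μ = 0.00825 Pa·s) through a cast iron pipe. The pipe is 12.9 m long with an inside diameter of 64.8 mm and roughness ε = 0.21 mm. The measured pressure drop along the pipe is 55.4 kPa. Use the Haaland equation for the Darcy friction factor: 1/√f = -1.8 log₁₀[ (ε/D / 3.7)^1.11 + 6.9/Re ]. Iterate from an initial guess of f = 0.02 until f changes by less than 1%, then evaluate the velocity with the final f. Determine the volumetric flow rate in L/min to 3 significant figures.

Q ≈ 923 L/min

Rearranging Darcy-Weisbach: V = √(2·ΔP·D/(f·L·ρ)). With ε/D = 0.00021/0.0648 = 0.00324, iterate starting from f = 0.02:
  f = 0.02 → V = √(2·5.54e+04·0.0648/(0.02·12.9·850)) = 5.722 m/s; Re = ρVD/μ = 3.82e+04; f → 0.02952
  f = 0.02952 → V = 4.709 m/s; Re = 3.144e+04; f → 0.03004
  f = 0.03004 → V = 4.669 m/s; Re = 3.117e+04; f → 0.03006
Converged (Δf/f < 1%). With the final f = 0.03006: V = √(2·5.54e+04·0.0648/(0.03006·12.9·850)) = 4.667 m/s.
Q = V·A = 4.667·(π/4·0.0648²) = 0.01539 m³/s = 923 L/min.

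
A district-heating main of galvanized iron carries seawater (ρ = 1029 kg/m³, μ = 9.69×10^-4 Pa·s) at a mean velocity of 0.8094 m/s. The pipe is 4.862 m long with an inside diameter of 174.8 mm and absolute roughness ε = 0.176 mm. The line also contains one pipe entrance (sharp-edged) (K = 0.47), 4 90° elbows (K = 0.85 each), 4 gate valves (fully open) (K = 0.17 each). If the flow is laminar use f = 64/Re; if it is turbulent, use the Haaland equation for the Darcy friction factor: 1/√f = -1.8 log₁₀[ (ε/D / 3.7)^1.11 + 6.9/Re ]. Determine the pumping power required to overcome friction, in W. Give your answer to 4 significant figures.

Reynolds number Re = ρVD/μ = 1029 · 0.8094 · 0.1748 / 0.000969 = 1.502e+05.
Re > 4000 → turbulent. Relative roughness ε/D = 0.000176/0.1748 = 0.00101. Haaland: 1/√f = -1.8 log₁₀[(0.00101/3.7)^1.11 + 6.9/1.502e+05] = -1.8 log₁₀[0.00011 + 4.59e-05] = 6.851, so f = 0.0213.
Total minor-loss coefficient ΣK = 1·0.47 + 4·0.85 + 4·0.17 = 4.55.
ΔP = [f·L/D + ΣK]·(ρV²/2) = [0.0213·4.862/0.1748 + 4.55]·(1029·0.8094²/2) = [0.5926 + 4.55]·337.1 = 1733 Pa.
Q = V·A = 0.8094·0.024 = 0.01942 m³/s.
Pumping power P = QΔP = 0.01942·1733 = 33.669 W = 33.67 W.

P ≈ 33.67 W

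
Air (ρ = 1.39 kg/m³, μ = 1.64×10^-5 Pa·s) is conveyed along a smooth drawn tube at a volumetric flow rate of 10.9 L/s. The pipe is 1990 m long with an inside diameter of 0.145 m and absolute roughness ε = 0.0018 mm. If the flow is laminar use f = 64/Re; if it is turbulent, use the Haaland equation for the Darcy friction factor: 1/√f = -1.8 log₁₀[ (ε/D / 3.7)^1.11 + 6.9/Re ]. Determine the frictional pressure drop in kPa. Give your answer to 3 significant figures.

Q = 10.9 L/s = 10.9/1000 = 0.0109 m³/s.
Cross-sectional area A = πD²/4 = π(0.145)²/4 = 0.01651 m²; mean velocity V = Q/A = 0.0109/0.01651 = 0.6601 m/s.
Reynolds number Re = ρVD/μ = 1.39 · 0.6601 · 0.145 / 1.64e-05 = 8112.
Re > 4000 → turbulent. Relative roughness ε/D = 1.8e-06/0.145 = 1.24e-05. Haaland: 1/√f = -1.8 log₁₀[(1.24e-05/3.7)^1.11 + 6.9/8112] = -1.8 log₁₀[8.39e-07 + 0.000851] = 5.526, so f = 0.03275.
Darcy-Weisbach: ΔP = f(L/D)(ρV²/2) = 0.03275·(1990/0.145)·(1.39·0.6601²/2) = 0.03275·1.372e+04·0.3028 = 136.1 Pa.
ΔP = 136.1 Pa = 0.136 kPa.

ΔP ≈ 0.136 kPa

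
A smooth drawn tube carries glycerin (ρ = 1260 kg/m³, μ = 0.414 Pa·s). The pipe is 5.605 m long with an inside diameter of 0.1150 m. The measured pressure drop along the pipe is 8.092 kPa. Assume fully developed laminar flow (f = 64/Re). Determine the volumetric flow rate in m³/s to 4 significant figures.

For laminar flow, f = 64/Re with Re = ρVD/μ, so Darcy-Weisbach reduces to ΔP = 32μLV/D². Solving for V: V = ΔP·D²/(32μL) = 8092·(0.115)²/(32·0.414·5.605) = 1.441 m/s.
Check: Re = ρVD/μ = 1260·1.441·0.115/0.414 = 504.4 < 2300, so the laminar assumption holds.
Q = V·A = 1.441·(π/4·0.115²) = 0.01497 m³/s = 0.01497 m³/s.

Q ≈ 0.01497 m³/s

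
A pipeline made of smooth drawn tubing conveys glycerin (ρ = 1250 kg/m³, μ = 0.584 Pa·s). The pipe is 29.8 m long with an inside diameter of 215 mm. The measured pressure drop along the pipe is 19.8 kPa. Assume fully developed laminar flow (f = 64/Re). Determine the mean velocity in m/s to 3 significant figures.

For laminar flow, f = 64/Re with Re = ρVD/μ, so Darcy-Weisbach reduces to ΔP = 32μLV/D². Solving for V: V = ΔP·D²/(32μL) = 1.98e+04·(0.215)²/(32·0.584·29.8) = 1.643 m/s.
Check: Re = ρVD/μ = 1250·1.643·0.215/0.584 = 756.3 < 2300, so the laminar assumption holds.

V ≈ 1.64 m/s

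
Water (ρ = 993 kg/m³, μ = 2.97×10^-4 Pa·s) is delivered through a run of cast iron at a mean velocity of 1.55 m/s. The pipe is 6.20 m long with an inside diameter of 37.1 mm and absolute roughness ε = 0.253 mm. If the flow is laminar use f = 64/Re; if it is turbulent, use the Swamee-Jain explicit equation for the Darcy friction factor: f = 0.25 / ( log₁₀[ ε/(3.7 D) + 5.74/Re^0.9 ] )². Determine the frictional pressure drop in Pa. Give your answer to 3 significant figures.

ΔP ≈ 6780 Pa

Reynolds number Re = ρVD/μ = 993 · 1.55 · 0.0371 / 0.000297 = 1.923e+05.
Re > 4000 → turbulent. Relative roughness ε/D = 0.000253/0.0371 = 0.00682. Swamee-Jain: f = 0.25/(log₁₀[0.00682/3.7 + 5.74/1.923e+05^0.9])² = 0.25/(log₁₀[0.00184 + 0.000101])² = 0.25/(-2.711)² = 0.03401.
Darcy-Weisbach: ΔP = f(L/D)(ρV²/2) = 0.03401·(6.2/0.0371)·(993·1.55²/2) = 0.03401·167.1·1193 = 6779 Pa.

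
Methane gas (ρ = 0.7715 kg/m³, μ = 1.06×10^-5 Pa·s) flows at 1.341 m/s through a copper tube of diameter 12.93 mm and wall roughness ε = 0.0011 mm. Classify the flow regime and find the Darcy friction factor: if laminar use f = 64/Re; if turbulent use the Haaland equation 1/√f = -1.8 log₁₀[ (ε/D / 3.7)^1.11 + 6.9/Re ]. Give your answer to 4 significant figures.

f ≈ 0.05071

Re = ρVD/μ = 0.7715·1.341·0.01293/1.06e-05 = 1262.
Re < 2300 → laminar, so f = 64/Re = 0.05071 (roughness is irrelevant in laminar flow).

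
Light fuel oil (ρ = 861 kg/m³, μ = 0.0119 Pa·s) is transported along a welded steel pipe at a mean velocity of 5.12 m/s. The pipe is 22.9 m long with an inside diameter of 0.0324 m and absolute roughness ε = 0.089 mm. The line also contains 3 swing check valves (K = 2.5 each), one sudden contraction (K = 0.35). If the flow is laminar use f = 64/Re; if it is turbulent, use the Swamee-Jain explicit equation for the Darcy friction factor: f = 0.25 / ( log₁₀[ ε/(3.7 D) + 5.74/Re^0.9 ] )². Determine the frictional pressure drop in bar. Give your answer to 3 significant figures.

ΔP ≈ 3.61 bar

Reynolds number Re = ρVD/μ = 861 · 5.12 · 0.0324 / 0.0119 = 1.2e+04.
Re > 4000 → turbulent. Relative roughness ε/D = 8.9e-05/0.0324 = 0.00275. Swamee-Jain: f = 0.25/(log₁₀[0.00275/3.7 + 5.74/1.2e+04^0.9])² = 0.25/(log₁₀[0.000742 + 0.00122])² = 0.25/(-2.706)² = 0.03413.
Total minor-loss coefficient ΣK = 3·2.5 + 1·0.35 = 7.85.
ΔP = [f·L/D + ΣK]·(ρV²/2) = [0.03413·22.9/0.0324 + 7.85]·(861·5.12²/2) = [24.12 + 7.85]·1.129e+04 = 3.608e+05 Pa.
ΔP = 3.608e+05 Pa = 3.61 bar.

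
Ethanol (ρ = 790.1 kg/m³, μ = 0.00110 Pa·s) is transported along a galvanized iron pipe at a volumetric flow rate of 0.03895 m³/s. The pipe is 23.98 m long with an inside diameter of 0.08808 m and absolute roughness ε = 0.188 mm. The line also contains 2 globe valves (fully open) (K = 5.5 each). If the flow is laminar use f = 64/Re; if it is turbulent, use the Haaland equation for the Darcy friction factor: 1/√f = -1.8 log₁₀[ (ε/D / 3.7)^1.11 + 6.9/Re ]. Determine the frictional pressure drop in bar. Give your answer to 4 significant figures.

Cross-sectional area A = πD²/4 = π(0.08808)²/4 = 0.006093 m²; mean velocity V = Q/A = 0.03895/0.006093 = 6.392 m/s.
Reynolds number Re = ρVD/μ = 790.1 · 6.392 · 0.08808 / 0.0011 = 4.044e+05.
Re > 4000 → turbulent. Relative roughness ε/D = 0.000188/0.08808 = 0.00213. Haaland: 1/√f = -1.8 log₁₀[(0.00213/3.7)^1.11 + 6.9/4.044e+05] = -1.8 log₁₀[0.000254 + 1.71e-05] = 6.421, so f = 0.02426.
Total minor-loss coefficient ΣK = 2·5.5 = 11.
ΔP = [f·L/D + ΣK]·(ρV²/2) = [0.02426·23.98/0.08808 + 11]·(790.1·6.392²/2) = [6.604 + 11]·1.614e+04 = 2.842e+05 Pa.
ΔP = 2.842e+05 Pa = 2.842 bar.

ΔP ≈ 2.842 bar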